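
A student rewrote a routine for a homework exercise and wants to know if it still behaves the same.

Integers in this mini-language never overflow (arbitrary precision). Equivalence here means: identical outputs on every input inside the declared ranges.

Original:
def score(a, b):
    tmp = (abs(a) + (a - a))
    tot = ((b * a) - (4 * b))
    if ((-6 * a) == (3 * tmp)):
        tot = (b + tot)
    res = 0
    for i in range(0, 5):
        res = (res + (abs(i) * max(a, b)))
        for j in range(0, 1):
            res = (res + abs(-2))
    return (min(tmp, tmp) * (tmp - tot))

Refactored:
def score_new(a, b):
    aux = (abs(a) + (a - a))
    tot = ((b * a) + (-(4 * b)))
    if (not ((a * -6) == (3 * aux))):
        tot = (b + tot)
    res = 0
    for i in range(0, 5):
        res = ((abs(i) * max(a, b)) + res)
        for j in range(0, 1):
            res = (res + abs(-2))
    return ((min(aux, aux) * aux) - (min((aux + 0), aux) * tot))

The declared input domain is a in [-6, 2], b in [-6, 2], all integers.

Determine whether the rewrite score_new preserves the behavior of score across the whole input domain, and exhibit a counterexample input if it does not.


Try a=-6, b=-6.
score: tmp = 6; tot = 60; ((-6 * a) == (3 * tmp)) -> false; res = 0; [i=0]; res = 0; [j=0]; res = 2; [i=1]; res = -4; [j=0]; res = -2; [i=2]; res = -14; [j=0]; res = -12; [i=3]; res = -30; [j=0]; res = -28; [i=4]; res = -52; [j=0]; res = -50; return -324
score_new: aux = 6; tot = 60; (not ((a * -6) == (3 * aux))) -> true; tot = 54; res = 0; [i=0]; res = 0; [j=0]; res = 2; [i=1]; res = -4; [j=0]; res = -2; [i=2]; res = -14; [j=0]; res = -12; [i=3]; res = -30; [j=0]; res = -28; [i=4]; res = -52; [j=0]; res = -50; return -288
-324 vs -288 — the two versions disagree here.
verdict: not equivalent; witness: a=-6, b=-6


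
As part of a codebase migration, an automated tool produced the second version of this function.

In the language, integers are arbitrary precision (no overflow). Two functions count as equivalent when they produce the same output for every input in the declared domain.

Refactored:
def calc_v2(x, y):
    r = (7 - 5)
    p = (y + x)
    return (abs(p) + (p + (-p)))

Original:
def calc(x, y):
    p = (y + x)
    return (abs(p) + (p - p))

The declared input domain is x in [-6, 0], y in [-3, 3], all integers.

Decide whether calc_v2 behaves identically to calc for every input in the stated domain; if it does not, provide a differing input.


Beyond behavior-preserving changes, the revision adds an assignment to `r` whose value nothing reads.
Tracing x=-5, y=-2: calc: p becomes -7; next final value 7 | calc_v2: r becomes 2; next p becomes -7; next final value 7 — matching result 7.
Sweeping the whole domain (49 inputs) finds no disagreement.
verdict: equivalent


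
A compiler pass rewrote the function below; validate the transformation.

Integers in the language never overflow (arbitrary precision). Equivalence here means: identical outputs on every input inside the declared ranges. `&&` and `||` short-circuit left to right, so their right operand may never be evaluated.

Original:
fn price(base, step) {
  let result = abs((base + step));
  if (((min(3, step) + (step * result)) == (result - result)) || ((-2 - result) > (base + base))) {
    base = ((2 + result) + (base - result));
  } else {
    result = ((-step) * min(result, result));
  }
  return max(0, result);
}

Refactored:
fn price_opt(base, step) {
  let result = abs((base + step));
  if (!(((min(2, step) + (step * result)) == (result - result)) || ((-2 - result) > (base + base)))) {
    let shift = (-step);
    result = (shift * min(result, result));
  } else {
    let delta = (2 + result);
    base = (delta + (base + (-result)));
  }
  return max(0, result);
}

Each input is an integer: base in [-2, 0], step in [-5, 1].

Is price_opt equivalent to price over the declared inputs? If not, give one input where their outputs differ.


Equivalent. The suspicious edit (`3` became `2`) never changes the result for any input inside the declared domain.
Checked all 21 inputs in the declared domain: the outputs agree on every one.
One worked example (base=0, step=0) — price: result becomes 0; next (((min(3, step) + (step * result)) == (result - result)) || ((-2 - result) > (base + base))) evaluates to true; next base becomes 2; next final value 0; price_opt: result becomes 0; next (!(((min(2, step) + (step * result)) == (result - result)) || ((-2 - result) > (base + base)))) evaluates to false; next delta becomes 2; next base becomes 2; next final value 0; agreement on 0.
verdict: equivalent


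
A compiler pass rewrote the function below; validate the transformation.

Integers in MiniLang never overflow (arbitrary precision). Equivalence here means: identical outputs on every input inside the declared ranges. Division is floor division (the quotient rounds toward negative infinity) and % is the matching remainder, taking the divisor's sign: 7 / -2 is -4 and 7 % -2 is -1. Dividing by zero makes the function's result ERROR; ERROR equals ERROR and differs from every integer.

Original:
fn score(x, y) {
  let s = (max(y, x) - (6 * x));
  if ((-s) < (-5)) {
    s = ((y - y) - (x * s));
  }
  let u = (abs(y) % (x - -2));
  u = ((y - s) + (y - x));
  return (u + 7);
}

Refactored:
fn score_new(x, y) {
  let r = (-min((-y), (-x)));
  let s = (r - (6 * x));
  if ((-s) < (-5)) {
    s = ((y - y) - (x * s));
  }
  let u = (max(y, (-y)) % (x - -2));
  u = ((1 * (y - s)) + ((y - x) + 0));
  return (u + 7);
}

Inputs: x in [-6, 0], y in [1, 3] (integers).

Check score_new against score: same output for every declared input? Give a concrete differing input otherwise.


Side by side, the visible changes include: min/max/abs usage differs; constant usage differs; local variable names differ; arithmetic usage differs; statement counts differ.
Spot check at x=-1, y=2 — score: s := 8 | ((-s) < (-5)): true | s := 8 | u := 0 | u := -3 | result 4. score_new: r := 2 | s := 8 | ((-s) < (-5)): true | s := 8 | u := 0 | u := -3 | result 4. Both give 4.
Sweeping the whole domain (21 inputs) finds no disagreement.
verdict: equivalent


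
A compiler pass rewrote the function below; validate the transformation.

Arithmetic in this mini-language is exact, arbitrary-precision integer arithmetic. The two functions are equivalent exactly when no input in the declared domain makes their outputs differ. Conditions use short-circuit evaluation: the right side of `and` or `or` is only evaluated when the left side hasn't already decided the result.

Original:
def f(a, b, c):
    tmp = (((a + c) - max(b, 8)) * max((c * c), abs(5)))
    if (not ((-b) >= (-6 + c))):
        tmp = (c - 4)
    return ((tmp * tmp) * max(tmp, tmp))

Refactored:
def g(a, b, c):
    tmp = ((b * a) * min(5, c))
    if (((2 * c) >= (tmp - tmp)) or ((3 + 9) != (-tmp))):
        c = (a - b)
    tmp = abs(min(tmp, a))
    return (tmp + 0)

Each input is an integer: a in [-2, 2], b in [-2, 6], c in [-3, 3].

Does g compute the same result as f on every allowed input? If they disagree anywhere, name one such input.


On input a=-2, b=-2, c=-3, f returns -1601613 while g returns 12.
verdict: not equivalent; witness: a=-2, b=-2, c=-3


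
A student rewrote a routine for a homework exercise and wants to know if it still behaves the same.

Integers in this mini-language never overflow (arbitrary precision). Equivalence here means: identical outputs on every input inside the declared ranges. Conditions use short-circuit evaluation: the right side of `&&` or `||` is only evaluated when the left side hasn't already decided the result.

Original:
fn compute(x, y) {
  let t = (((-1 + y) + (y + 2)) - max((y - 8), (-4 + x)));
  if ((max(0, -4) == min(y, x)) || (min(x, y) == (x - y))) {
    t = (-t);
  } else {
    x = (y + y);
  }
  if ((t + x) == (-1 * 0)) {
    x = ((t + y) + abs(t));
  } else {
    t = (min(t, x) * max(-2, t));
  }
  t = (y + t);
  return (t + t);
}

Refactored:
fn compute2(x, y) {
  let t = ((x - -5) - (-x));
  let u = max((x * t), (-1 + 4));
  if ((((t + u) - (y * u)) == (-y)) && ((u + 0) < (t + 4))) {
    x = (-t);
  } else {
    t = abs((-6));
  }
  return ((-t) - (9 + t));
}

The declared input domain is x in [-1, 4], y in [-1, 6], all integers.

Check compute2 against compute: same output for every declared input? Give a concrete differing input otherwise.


Consider the input x=-1, y=-1.
compute: t = 4; ((max(0, -4) == min(y, x)) || (min(x, y) == (x - y))) -> false; x = -2; ((t + x) == (-1 * 0)) -> false; t = -8; t = -9; return -18
compute2: t = 3; u = 3; ((((t + u) - (y * u)) == (-y)) && ((u + 0) < (t + 4))) -> false; t = 6; return -21
-18 != -21, so the rewrite changes behavior.
verdict: not equivalent; witness: x=-1, y=-1


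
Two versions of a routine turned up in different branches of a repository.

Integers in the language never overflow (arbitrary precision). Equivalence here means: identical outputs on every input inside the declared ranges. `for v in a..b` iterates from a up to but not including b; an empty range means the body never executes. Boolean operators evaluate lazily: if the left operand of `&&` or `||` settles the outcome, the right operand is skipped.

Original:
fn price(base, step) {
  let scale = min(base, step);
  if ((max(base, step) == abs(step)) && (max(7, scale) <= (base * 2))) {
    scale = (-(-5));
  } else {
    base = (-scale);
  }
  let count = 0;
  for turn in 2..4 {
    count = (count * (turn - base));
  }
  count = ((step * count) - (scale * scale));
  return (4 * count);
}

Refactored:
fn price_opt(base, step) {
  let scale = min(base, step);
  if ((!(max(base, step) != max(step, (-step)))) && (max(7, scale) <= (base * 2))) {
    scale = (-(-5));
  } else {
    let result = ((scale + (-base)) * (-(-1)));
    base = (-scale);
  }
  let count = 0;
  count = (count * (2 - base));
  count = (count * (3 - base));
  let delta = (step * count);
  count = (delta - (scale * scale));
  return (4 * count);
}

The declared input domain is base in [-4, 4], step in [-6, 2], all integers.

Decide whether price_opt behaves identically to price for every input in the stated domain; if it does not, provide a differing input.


Although statement counts differ; local variable names differ; loop structure differs; constant usage differs; boolean connective usage differs; min/max/abs usage differs; arithmetic usage differs; comparison usage differs, 81/81 inputs agree.
verdict: equivalent


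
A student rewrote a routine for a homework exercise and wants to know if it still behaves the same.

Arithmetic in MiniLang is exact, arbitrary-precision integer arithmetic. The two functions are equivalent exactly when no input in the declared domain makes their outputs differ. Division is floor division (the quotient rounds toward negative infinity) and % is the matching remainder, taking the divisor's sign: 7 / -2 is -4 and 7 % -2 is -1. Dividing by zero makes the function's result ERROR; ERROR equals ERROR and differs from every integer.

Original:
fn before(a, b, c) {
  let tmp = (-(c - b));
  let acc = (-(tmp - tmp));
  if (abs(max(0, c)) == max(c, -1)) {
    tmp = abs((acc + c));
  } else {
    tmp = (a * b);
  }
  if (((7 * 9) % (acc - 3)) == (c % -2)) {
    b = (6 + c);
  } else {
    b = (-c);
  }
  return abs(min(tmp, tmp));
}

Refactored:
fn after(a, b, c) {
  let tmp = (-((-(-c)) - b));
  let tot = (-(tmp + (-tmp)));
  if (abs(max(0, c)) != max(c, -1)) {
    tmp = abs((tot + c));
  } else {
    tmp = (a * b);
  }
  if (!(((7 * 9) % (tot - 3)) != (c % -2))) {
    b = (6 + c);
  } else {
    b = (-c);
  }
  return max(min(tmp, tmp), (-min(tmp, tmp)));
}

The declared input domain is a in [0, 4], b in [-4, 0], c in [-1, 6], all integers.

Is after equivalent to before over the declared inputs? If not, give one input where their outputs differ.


a=0, b=-4, c=-1 yields 0 from before but 1 from after.
verdict: not equivalent; witness: a=0, b=-4, c=-1


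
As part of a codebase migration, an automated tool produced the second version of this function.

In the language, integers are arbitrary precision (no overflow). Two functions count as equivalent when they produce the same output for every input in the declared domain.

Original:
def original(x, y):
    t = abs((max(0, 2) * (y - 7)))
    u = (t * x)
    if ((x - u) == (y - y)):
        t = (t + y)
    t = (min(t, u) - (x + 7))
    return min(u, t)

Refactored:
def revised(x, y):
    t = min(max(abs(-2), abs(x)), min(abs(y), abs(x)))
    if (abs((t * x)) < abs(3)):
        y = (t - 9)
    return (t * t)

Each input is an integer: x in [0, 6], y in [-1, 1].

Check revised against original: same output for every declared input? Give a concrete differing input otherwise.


Run the pair on x=0, y=-1.
original: t := 16 | u := 0 | ((x - u) == (y - y)): true | t := 15 | t := -7 | result -7
revised: t := 0 | (abs((t * x)) < abs(3)): true | y := -9 | result 0
-7 != 0, so the rewrite changes behavior.
verdict: not equivalent; witness: x=0, y=-1


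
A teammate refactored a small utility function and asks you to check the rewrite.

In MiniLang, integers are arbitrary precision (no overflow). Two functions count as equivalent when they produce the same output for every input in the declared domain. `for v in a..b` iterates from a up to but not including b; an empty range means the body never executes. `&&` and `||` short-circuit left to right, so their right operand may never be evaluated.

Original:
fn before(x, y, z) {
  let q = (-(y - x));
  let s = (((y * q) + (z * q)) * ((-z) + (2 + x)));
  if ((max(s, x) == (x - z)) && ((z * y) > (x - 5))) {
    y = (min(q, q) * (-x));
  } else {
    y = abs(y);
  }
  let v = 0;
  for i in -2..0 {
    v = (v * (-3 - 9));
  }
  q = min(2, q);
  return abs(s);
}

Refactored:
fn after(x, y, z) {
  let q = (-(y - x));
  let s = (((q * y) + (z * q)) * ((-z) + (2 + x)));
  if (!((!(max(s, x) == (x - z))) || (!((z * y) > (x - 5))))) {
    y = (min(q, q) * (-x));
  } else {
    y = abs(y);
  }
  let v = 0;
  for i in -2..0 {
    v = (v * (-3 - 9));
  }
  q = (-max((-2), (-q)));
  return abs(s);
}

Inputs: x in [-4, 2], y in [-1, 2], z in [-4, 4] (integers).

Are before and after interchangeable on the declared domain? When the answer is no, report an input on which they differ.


Although boolean connective usage differs; min/max/abs usage differs, 252/252 inputs agree.
verdict: equivalent


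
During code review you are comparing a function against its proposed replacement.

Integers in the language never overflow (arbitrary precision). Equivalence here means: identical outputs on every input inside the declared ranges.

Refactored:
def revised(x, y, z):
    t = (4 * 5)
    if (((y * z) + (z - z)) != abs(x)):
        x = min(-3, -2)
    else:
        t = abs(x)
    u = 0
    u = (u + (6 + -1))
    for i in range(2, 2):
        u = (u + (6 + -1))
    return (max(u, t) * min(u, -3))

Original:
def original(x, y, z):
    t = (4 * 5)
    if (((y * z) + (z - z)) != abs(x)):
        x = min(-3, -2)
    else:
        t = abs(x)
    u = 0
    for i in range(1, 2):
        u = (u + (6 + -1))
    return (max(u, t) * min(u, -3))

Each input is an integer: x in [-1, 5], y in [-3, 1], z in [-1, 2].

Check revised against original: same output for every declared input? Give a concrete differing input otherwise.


Side by side, the visible changes include: arithmetic usage differs, plus constant usage differs, plus statement counts differ, plus loop structure differs.
One worked example (x=0, y=0, z=-1) — original: t=20, then (((y * z) + (z - z)) != abs(x)) is false, then t=0, then u=0, then (i=1), then u=5, then returns -15; revised: t=20, then (((y * z) + (z - z)) != abs(x)) is false, then t=0, then u=0, then u=5, then the loop over i runs zero times, then returns -15; agreement on -15.
Sweeping the whole domain (140 inputs) finds no disagreement.
verdict: equivalent


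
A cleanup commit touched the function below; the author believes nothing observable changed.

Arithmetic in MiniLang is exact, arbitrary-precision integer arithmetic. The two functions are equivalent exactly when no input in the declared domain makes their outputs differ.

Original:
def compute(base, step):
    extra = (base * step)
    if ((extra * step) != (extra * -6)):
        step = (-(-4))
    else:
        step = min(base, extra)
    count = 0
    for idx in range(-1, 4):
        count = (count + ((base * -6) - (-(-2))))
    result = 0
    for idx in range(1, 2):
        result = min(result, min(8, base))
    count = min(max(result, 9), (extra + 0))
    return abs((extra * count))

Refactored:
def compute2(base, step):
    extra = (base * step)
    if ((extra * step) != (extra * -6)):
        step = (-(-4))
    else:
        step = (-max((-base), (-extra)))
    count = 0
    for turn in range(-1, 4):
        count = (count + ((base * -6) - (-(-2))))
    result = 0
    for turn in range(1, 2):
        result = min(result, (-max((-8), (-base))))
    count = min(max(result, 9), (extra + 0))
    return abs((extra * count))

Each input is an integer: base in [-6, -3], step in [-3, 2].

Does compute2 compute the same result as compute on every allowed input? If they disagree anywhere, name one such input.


The two are interchangeable: min/max/abs usage differs; and local variable names differ, and every declared input agrees.
As a probe, take base=-6, step=0: compute runs extra := 0 | ((extra * step) != (extra * -6)): false | step := -6 | count := 0 | iter idx=-1: | count := 34 | iter idx=0: | count := 68 | iter idx=1: | count := 102 | iter idx=2: | count := 136 | iter idx=3: | count := 170 | result := 0 | iter idx=1: | result := -6 | count := 0 | result 0; compute2 runs extra := 0 | ((extra * step) != (extra * -6)): false | step := -6 | count := 0 | iter turn=-1: | count := 34 | iter turn=0: | count := 68 | iter turn=1: | count := 102 | iter turn=2: | count := 136 | iter turn=3: | count := 170 | result := 0 | iter turn=1: | result := -6 | count := 0 | result 0; both end at 0.
Every one of the 24 inputs gives matching results.
verdict: equivalent


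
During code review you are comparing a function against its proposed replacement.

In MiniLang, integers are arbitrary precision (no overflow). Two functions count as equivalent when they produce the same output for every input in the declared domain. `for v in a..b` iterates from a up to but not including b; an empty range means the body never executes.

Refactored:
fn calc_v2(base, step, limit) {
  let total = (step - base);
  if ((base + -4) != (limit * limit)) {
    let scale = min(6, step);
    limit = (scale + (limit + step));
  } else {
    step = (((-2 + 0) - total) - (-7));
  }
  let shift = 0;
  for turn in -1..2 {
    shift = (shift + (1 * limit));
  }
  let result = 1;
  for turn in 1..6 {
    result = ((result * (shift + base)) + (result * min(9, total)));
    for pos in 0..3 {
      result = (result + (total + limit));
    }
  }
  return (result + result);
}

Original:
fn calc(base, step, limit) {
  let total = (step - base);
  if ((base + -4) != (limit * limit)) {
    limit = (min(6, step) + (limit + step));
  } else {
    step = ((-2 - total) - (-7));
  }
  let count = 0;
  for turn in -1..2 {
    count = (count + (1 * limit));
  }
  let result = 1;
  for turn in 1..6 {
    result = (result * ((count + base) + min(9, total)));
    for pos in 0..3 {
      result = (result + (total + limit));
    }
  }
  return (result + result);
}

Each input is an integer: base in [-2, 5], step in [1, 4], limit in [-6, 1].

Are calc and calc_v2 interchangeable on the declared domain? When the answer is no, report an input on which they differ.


Differences: statement counts differ; arithmetic usage differs; local variable names differ; constant usage differs — yet all 256 inputs agree.
verdict: equivalent


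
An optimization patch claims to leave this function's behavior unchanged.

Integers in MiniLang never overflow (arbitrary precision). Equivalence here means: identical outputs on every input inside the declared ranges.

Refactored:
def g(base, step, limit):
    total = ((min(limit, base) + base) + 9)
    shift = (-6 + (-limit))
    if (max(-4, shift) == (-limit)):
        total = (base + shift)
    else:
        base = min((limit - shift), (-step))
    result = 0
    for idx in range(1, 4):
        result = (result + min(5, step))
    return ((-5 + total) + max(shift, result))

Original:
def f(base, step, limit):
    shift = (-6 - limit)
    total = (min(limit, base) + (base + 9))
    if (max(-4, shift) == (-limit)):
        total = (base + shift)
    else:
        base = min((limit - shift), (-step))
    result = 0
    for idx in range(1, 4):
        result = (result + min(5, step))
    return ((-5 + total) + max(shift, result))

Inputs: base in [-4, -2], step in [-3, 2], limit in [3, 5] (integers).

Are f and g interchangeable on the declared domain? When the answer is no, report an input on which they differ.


Side by side, the visible changes include: arithmetic usage differs.
As a probe, take base=-3, step=2, limit=4: f runs shift = -10; total = 3; (max(-4, shift) == (-limit)) -> true; total = -13; result = 0; [idx=1]; result = 2; [idx=2]; result = 4; [idx=3]; result = 6; return -12; g runs total = 3; shift = -10; (max(-4, shift) == (-limit)) -> true; total = -13; result = 0; [idx=1]; result = 2; [idx=2]; result = 4; [idx=3]; result = 6; return -12; both end at -12.
Across all 54 domain points the two functions coincide.
verdict: equivalent


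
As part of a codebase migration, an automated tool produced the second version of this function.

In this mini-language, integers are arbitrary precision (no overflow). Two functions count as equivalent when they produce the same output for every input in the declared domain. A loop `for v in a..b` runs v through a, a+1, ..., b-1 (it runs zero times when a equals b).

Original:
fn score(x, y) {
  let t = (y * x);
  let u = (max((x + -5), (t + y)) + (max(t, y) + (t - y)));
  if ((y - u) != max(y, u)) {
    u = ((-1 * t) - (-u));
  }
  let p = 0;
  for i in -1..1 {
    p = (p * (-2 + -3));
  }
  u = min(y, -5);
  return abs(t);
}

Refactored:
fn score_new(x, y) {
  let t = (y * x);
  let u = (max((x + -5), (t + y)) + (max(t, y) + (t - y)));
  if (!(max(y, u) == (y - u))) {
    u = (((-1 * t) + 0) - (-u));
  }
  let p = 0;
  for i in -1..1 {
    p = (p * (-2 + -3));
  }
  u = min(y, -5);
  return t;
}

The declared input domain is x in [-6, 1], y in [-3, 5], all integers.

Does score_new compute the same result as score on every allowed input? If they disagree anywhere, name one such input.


Consider the input x=-6, y=1.
score: t becomes -6; next u becomes -11; next ((y - u) != max(y, u)) evaluates to true; next u becomes -5; next p becomes 0; next at i=-1:; next p becomes 0; next at i=0:; next p becomes 0; next u becomes -5; next final value 6
score_new: t becomes -6; next u becomes -11; next (!(max(y, u) == (y - u))) evaluates to true; next u becomes -5; next p becomes 0; next at i=-1:; next p becomes 0; next at i=0:; next p becomes 0; next u becomes -5; next final value -6
6 != -6, so the rewrite changes behavior.
verdict: not equivalent; witness: x=-6, y=1


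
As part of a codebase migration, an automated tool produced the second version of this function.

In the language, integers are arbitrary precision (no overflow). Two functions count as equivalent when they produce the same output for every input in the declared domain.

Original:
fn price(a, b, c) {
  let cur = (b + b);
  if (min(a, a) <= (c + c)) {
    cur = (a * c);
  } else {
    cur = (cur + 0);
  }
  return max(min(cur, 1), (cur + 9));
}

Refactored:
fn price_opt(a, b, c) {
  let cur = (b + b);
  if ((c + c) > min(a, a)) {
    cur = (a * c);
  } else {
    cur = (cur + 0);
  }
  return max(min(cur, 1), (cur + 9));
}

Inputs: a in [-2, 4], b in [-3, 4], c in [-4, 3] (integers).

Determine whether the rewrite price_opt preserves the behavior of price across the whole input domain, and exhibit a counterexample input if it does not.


Run the pair on a=-2, b=-3, c=-1.
price: cur becomes -6; next (min(a, a) <= (c + c)) evaluates to true; next cur becomes 2; next final value 11
price_opt: cur becomes -6; next ((c + c) > min(a, a)) evaluates to false; next cur becomes -6; next final value 3
11 against 3: the behavior changed.
verdict: not equivalent; witness: a=-2, b=-3, c=-1


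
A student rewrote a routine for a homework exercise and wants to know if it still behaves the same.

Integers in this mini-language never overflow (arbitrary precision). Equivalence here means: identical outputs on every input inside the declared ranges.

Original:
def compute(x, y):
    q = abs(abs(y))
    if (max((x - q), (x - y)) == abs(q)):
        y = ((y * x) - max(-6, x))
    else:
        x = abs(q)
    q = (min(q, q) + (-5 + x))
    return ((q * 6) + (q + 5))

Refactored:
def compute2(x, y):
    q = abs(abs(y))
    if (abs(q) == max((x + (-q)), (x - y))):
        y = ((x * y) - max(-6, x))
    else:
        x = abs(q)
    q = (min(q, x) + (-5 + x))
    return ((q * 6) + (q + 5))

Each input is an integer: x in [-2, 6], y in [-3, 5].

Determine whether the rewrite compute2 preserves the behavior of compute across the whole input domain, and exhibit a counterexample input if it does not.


Try x=0, y=-3.
compute: q := 3 | (max((x - q), (x - y)) == abs(q)): true | y := 0 | q := -2 | result -9
compute2: q := 3 | (abs(q) == max((x + (-q)), (x - y))): true | y := 0 | q := -5 | result -30
-9 against -30: the behavior changed.
verdict: not equivalent; witness: x=0, y=-3


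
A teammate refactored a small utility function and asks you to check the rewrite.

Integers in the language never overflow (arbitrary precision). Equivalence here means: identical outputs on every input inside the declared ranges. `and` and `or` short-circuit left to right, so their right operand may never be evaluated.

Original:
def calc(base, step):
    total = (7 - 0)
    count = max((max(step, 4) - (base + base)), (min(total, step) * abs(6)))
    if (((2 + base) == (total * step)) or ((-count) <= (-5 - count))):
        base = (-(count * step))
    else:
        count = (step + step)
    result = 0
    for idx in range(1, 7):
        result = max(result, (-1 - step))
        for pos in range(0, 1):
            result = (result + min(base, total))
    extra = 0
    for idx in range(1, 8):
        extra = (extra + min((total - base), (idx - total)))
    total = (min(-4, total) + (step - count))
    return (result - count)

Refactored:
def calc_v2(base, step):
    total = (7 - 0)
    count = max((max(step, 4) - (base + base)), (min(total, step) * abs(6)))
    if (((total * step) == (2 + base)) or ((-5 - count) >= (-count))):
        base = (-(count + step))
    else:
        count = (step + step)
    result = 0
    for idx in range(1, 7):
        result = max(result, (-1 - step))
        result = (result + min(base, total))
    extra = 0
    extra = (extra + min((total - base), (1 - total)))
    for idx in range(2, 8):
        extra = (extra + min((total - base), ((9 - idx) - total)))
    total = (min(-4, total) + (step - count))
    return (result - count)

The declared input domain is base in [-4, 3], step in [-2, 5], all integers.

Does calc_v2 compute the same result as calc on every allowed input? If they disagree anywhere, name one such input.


Take base=-2, step=0.
calc: total = 7; count = 8; (((2 + base) == (total * step)) or ((-count) <= (-5 - count))) -> true; base = 0; result = 0; [idx=1]; result = 0; [pos=0]; result = 0; [idx=2]; result = 0; [pos=0]; result = 0; [idx=3]; result = 0; [pos=0]; result = 0; [idx=4]; result = 0; [pos=0]; result = 0; [idx=5]; result = 0; [pos=0]; result = 0; [idx=6]; result = 0; [pos=0]; result = 0; extra = 0; [idx=1]; extra = -6; [idx=2]; extra = -11; [idx=3]; extra = -15; [idx=4]; extra = -18; [idx=5]; extra = -20; [idx=6]; extra = -21; [idx=7]; extra = -21; total = -12; return -8
calc_v2: total = 7; count = 8; (((total * step) == (2 + base)) or ((-5 - count) >= (-count))) -> true; base = -8; result = 0; [idx=1]; result = 0; result = -8; [idx=2]; result = -1; result = -9; [idx=3]; result = -1; result = -9; [idx=4]; result = -1; result = -9; [idx=5]; result = -1; result = -9; [idx=6]; result = -1; result = -9; extra = 0; extra = -6; [idx=2]; extra = -6; [idx=3]; extra = -7; [idx=4]; extra = -9; [idx=5]; extra = -12; [idx=6]; extra = -16; [idx=7]; extra = -21; total = -12; return -17
-8 vs -17 — the two versions disagree here.
verdict: not equivalent; witness: base=-2, step=0


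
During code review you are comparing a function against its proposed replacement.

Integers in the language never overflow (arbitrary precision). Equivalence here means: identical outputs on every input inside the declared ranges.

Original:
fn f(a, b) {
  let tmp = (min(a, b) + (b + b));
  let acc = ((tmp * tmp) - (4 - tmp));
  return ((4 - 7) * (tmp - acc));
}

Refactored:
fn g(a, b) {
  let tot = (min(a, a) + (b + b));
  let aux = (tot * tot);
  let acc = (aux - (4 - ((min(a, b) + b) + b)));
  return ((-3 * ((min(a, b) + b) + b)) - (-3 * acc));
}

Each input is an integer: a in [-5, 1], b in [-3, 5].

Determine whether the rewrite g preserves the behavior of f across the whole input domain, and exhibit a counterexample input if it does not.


Input a=-2, b=-3: 231 from f versus 180 from g.
verdict: not equivalent; witness: a=-2, b=-3


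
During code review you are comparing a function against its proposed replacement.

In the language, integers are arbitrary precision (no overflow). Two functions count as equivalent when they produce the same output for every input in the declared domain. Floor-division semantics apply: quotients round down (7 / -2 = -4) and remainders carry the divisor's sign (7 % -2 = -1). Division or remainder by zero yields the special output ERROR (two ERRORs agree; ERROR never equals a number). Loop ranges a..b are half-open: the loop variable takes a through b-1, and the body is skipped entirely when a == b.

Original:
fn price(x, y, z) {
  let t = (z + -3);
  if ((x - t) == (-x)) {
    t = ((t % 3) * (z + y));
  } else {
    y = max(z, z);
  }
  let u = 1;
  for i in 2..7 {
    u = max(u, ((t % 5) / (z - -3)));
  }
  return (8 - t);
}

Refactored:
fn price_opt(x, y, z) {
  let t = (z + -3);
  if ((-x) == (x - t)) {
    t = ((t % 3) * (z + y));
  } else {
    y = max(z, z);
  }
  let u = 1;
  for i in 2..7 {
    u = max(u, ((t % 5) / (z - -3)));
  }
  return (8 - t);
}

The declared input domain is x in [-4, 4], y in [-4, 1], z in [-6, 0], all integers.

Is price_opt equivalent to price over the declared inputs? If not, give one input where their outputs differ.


This is a faithful refactor — same computation, different form, but the computed results match everywhere.
As a probe, take x=4, y=0, z=-6: price runs t=-9, then ((x - t) == (-x)) is false, then y=-6, then u=1, then (i=2), then u=1, then (i=3), then u=1, then (i=4), then u=1, then (i=5), then u=1, then (i=6), then u=1, then returns 17; price_opt runs t=-9, then ((-x) == (x - t)) is false, then y=-6, then u=1, then (i=2), then u=1, then (i=3), then u=1, then (i=4), then u=1, then (i=5), then u=1, then (i=6), then u=1, then returns 17; both end at 17.
Every one of the 378 inputs gives matching results.
verdict: equivalent


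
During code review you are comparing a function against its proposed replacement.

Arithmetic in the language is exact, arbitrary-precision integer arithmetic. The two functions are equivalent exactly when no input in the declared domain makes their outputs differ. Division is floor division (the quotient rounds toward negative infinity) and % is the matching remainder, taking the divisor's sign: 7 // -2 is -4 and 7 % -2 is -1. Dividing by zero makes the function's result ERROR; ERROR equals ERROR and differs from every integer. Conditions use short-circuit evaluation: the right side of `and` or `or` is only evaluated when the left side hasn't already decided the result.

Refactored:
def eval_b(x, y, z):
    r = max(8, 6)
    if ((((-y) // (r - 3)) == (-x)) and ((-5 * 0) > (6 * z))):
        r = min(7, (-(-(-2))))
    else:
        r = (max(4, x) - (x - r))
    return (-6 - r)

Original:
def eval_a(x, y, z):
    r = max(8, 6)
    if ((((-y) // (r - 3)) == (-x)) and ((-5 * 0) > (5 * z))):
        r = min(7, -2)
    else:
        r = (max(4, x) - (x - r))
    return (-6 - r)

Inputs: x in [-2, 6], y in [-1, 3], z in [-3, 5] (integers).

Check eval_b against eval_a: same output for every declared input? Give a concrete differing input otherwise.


The edit looks behavioral (`5` became `6`), but over these ranges it never changes the outcome.
Spot check at x=4, y=1, z=1 — eval_a: r=8, then ((((-y) // (r - 3)) == (-x)) and ((-5 * 0) > (5 * z))) is false, then r=8, then returns -14. eval_b: r=8, then ((((-y) // (r - 3)) == (-x)) and ((-5 * 0) > (6 * z))) is false, then r=8, then returns -14. Both give -14.
Across all 405 domain points the two functions coincide.
verdict: equivalent


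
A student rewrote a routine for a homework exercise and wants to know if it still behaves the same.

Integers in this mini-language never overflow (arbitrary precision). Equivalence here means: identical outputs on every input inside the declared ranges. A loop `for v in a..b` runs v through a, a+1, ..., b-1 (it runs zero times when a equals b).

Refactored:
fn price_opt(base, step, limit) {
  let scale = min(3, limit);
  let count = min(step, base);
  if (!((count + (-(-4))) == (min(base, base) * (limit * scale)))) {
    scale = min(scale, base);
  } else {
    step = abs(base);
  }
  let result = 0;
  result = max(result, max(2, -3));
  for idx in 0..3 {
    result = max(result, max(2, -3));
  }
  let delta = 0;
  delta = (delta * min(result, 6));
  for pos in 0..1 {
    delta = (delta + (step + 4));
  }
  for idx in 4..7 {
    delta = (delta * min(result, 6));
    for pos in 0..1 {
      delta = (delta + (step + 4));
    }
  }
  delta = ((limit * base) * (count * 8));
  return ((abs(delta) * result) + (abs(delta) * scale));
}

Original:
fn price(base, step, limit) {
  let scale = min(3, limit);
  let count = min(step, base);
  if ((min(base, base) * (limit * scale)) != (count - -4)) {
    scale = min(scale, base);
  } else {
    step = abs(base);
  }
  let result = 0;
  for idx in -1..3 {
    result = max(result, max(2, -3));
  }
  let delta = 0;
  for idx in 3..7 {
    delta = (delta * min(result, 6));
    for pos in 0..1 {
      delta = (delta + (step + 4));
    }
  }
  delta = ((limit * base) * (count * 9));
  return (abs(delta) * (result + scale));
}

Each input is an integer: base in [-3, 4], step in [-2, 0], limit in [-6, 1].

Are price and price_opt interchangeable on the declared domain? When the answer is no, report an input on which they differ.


These are not equivalent — on base=-3, step=-2, limit=-6 the outputs split (-1944 vs -1728).
price: scale=-6, then count=-3, then ((min(base, base) * (limit * scale)) != (count - -4)) is true, then scale=-6, then result=0, then (idx=-1), then result=2, then (idx=0), then result=2, then (idx=1), then result=2, then (idx=2), then result=2, then delta=0, then (idx=3), then delta=0, then (pos=0), then delta=2, then (idx=4), then delta=4, then (pos=0), then delta=6, then (idx=5), then delta=12, then (pos=0), then delta=14, then (idx=6), then delta=28, then (pos=0), then delta=30, then delta=-486, then returns -1944
price_opt: scale=-6, then count=-3, then (!((count + (-(-4))) == (min(base, base) * (limit * scale)))) is true, then scale=-6, then result=0, then result=2, then (idx=0), then result=2, then (idx=1), then result=2, then (idx=2), then result=2, then delta=0, then delta=0, then (pos=0), then delta=2, then (idx=4), then delta=4, then (pos=0), then delta=6, then (idx=5), then delta=12, then (pos=0), then delta=14, then (idx=6), then delta=28, then (pos=0), then delta=30, then delta=-432, then returns -1728
verdict: not equivalent; witness: base=-3, step=-2, limit=-6


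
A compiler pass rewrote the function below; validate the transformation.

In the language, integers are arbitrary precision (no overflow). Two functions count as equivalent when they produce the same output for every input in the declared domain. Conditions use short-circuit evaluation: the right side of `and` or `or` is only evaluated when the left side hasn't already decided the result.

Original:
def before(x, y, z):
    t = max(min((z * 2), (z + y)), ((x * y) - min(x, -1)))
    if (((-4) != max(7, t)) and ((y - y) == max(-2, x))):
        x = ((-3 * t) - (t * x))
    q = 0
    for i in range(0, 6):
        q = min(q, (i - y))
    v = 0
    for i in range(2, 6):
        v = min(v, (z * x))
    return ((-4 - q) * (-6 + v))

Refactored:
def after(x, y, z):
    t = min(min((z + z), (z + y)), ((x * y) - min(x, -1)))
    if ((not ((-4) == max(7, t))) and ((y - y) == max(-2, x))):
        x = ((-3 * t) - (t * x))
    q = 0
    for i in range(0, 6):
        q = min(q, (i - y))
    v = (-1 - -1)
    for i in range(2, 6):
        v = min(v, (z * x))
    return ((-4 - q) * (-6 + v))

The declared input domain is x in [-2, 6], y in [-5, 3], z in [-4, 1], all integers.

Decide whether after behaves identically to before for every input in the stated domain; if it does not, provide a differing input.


Run the pair on x=0, y=-5, z=-4.
before: t becomes 1; next (((-4) != max(7, t)) and ((y - y) == max(-2, x))) evaluates to true; next x becomes -3; next q becomes 0; next at i=0:; next q becomes 0; next at i=1:; next q becomes 0; next at i=2:; next q becomes 0; next at i=3:; next q becomes 0; next at i=4:; next q becomes 0; next at i=5:; next q becomes 0; next v becomes 0; next at i=2:; next v becomes 0; next at i=3:; next v becomes 0; next at i=4:; next v becomes 0; next at i=5:; next v becomes 0; next final value 24
after: t becomes -9; next ((not ((-4) == max(7, t))) and ((y - y) == max(-2, x))) evaluates to true; next x becomes 27; next q becomes 0; next at i=0:; next q becomes 0; next at i=1:; next q becomes 0; next at i=2:; next q becomes 0; next at i=3:; next q becomes 0; next at i=4:; next q becomes 0; next at i=5:; next q becomes 0; next v becomes 0; next at i=2:; next v becomes -108; next at i=3:; next v becomes -108; next at i=4:; next v becomes -108; next at i=5:; next v becomes -108; next final value 456
24 against 456: the behavior changed.
verdict: not equivalent; witness: x=0, y=-5, z=-4


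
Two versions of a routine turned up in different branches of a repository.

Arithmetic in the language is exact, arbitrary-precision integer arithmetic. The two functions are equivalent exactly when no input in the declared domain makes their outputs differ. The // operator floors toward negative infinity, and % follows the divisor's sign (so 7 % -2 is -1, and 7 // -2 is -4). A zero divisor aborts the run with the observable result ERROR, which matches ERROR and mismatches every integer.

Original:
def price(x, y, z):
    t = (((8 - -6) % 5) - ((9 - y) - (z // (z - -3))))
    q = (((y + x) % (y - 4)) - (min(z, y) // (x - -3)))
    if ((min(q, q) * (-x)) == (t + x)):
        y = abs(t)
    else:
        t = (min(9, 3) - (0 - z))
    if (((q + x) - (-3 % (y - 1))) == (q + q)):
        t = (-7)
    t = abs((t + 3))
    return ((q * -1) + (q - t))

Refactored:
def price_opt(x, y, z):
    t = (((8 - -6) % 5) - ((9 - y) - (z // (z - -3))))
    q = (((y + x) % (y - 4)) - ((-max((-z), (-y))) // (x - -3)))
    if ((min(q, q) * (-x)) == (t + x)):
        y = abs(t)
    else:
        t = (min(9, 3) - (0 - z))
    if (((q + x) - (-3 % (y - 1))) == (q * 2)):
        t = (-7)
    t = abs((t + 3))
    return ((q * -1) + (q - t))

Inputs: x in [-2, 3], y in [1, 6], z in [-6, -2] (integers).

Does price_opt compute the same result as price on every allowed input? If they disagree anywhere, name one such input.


Side by side, the visible changes include: arithmetic usage differs, constant usage differs, min/max/abs usage differs.
As a probe, take x=3, y=5, z=-4: price runs t = 4; q = 1; ((min(q, q) * (-x)) == (t + x)) -> false; t = -1; (((q + x) - (-3 % (y - 1))) == (q + q)) -> false; t = 2; return -2; price_opt runs t = 4; q = 1; ((min(q, q) * (-x)) == (t + x)) -> false; t = -1; (((q + x) - (-3 % (y - 1))) == (q * 2)) -> false; t = 2; return -2; both end at -2.
Across all 180 domain points the two functions coincide.
verdict: equivalent


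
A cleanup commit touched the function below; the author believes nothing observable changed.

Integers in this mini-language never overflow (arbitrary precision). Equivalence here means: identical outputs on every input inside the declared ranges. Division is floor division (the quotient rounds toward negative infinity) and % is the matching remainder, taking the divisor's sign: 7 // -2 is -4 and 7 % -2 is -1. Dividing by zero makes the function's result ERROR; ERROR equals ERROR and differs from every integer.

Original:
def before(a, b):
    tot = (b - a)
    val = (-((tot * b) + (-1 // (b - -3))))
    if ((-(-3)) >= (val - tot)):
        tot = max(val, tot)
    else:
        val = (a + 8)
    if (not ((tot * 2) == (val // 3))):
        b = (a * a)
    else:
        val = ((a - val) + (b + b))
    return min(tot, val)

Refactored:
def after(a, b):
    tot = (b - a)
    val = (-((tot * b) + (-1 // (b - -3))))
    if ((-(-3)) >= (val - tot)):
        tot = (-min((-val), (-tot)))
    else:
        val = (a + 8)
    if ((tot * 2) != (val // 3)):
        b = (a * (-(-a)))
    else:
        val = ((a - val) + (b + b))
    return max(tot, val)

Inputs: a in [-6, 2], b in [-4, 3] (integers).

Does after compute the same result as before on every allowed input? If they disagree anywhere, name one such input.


These are not equivalent — on a=-6, b=-2 the outputs split (2 vs 4).
before: tot=4, then val=9, then ((-(-3)) >= (val - tot)) is false, then val=2, then (not ((tot * 2) == (val // 3))) is true, then b=36, then returns 2
after: tot=4, then val=9, then ((-(-3)) >= (val - tot)) is false, then val=2, then ((tot * 2) != (val // 3)) is true, then b=36, then returns 4
verdict: not equivalent; witness: a=-6, b=-2
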